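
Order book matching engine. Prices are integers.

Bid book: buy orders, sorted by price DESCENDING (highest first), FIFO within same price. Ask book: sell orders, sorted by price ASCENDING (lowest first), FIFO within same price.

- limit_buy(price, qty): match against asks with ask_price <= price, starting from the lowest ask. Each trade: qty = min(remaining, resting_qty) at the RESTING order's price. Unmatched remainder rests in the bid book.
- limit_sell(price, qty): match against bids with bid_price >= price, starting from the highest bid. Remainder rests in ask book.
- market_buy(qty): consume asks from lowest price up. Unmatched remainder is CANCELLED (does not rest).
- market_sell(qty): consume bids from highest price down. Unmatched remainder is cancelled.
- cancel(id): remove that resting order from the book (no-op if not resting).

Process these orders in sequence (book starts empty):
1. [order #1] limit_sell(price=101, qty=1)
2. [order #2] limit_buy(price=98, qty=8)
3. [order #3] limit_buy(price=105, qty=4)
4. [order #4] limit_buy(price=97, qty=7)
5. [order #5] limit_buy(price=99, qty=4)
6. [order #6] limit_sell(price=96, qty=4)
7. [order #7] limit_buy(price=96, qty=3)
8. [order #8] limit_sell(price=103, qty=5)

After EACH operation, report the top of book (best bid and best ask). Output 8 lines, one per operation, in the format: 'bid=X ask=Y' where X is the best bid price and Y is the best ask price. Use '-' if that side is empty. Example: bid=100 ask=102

After op 1 [order #1] limit_sell(price=101, qty=1): fills=none; bids=[-] asks=[#1:1@101]
After op 2 [order #2] limit_buy(price=98, qty=8): fills=none; bids=[#2:8@98] asks=[#1:1@101]
After op 3 [order #3] limit_buy(price=105, qty=4): fills=#3x#1:1@101; bids=[#3:3@105 #2:8@98] asks=[-]
After op 4 [order #4] limit_buy(price=97, qty=7): fills=none; bids=[#3:3@105 #2:8@98 #4:7@97] asks=[-]
After op 5 [order #5] limit_buy(price=99, qty=4): fills=none; bids=[#3:3@105 #5:4@99 #2:8@98 #4:7@97] asks=[-]
After op 6 [order #6] limit_sell(price=96, qty=4): fills=#3x#6:3@105 #5x#6:1@99; bids=[#5:3@99 #2:8@98 #4:7@97] asks=[-]
After op 7 [order #7] limit_buy(price=96, qty=3): fills=none; bids=[#5:3@99 #2:8@98 #4:7@97 #7:3@96] asks=[-]
After op 8 [order #8] limit_sell(price=103, qty=5): fills=none; bids=[#5:3@99 #2:8@98 #4:7@97 #7:3@96] asks=[#8:5@103]

Answer: bid=- ask=101
bid=98 ask=101
bid=105 ask=-
bid=105 ask=-
bid=105 ask=-
bid=99 ask=-
bid=99 ask=-
bid=99 ask=103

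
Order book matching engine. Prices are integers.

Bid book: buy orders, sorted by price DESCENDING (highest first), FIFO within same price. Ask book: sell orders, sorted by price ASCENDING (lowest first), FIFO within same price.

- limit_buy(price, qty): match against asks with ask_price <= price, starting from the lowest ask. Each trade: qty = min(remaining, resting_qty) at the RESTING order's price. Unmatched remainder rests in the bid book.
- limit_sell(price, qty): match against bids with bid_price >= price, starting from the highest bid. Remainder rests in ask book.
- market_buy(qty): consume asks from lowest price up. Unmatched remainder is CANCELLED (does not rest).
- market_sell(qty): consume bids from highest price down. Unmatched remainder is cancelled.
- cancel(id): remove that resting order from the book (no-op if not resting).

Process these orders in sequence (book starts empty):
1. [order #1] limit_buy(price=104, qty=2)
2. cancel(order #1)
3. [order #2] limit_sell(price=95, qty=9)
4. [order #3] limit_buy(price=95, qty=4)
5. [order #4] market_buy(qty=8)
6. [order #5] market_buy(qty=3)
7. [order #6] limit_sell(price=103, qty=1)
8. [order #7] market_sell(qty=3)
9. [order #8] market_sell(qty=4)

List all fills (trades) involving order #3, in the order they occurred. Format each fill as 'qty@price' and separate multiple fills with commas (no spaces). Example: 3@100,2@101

Answer: 4@95

Derivation:
After op 1 [order #1] limit_buy(price=104, qty=2): fills=none; bids=[#1:2@104] asks=[-]
After op 2 cancel(order #1): fills=none; bids=[-] asks=[-]
After op 3 [order #2] limit_sell(price=95, qty=9): fills=none; bids=[-] asks=[#2:9@95]
After op 4 [order #3] limit_buy(price=95, qty=4): fills=#3x#2:4@95; bids=[-] asks=[#2:5@95]
After op 5 [order #4] market_buy(qty=8): fills=#4x#2:5@95; bids=[-] asks=[-]
After op 6 [order #5] market_buy(qty=3): fills=none; bids=[-] asks=[-]
After op 7 [order #6] limit_sell(price=103, qty=1): fills=none; bids=[-] asks=[#6:1@103]
After op 8 [order #7] market_sell(qty=3): fills=none; bids=[-] asks=[#6:1@103]
After op 9 [order #8] market_sell(qty=4): fills=none; bids=[-] asks=[#6:1@103]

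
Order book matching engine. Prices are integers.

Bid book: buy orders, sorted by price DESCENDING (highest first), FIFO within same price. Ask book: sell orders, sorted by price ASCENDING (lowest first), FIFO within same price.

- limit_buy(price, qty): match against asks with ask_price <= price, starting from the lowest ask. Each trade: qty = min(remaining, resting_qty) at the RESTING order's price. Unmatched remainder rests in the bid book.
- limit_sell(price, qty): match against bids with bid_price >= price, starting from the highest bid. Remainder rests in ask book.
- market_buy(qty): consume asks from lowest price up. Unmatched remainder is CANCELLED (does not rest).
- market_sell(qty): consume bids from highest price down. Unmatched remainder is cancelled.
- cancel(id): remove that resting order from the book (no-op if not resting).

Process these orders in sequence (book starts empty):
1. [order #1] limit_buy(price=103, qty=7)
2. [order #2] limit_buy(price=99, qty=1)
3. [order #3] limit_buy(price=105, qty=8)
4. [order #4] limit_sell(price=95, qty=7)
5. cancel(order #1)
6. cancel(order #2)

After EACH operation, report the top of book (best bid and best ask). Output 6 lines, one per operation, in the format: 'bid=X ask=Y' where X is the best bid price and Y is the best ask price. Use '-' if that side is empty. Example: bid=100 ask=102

After op 1 [order #1] limit_buy(price=103, qty=7): fills=none; bids=[#1:7@103] asks=[-]
After op 2 [order #2] limit_buy(price=99, qty=1): fills=none; bids=[#1:7@103 #2:1@99] asks=[-]
After op 3 [order #3] limit_buy(price=105, qty=8): fills=none; bids=[#3:8@105 #1:7@103 #2:1@99] asks=[-]
After op 4 [order #4] limit_sell(price=95, qty=7): fills=#3x#4:7@105; bids=[#3:1@105 #1:7@103 #2:1@99] asks=[-]
After op 5 cancel(order #1): fills=none; bids=[#3:1@105 #2:1@99] asks=[-]
After op 6 cancel(order #2): fills=none; bids=[#3:1@105] asks=[-]

Answer: bid=103 ask=-
bid=103 ask=-
bid=105 ask=-
bid=105 ask=-
bid=105 ask=-
bid=105 ask=-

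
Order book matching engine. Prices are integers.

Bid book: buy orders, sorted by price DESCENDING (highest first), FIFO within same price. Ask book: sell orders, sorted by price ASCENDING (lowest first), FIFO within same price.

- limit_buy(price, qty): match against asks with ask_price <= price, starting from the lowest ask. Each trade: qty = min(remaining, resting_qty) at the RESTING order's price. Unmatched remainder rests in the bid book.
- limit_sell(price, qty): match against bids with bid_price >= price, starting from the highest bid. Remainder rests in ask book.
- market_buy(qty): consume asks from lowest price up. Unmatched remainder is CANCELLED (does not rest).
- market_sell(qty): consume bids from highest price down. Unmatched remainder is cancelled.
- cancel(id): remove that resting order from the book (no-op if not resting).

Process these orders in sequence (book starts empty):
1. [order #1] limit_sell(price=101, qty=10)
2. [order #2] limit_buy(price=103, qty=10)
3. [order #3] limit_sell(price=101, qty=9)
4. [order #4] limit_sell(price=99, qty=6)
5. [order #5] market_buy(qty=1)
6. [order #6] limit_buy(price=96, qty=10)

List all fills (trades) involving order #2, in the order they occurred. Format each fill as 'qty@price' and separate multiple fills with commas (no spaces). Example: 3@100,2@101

After op 1 [order #1] limit_sell(price=101, qty=10): fills=none; bids=[-] asks=[#1:10@101]
After op 2 [order #2] limit_buy(price=103, qty=10): fills=#2x#1:10@101; bids=[-] asks=[-]
After op 3 [order #3] limit_sell(price=101, qty=9): fills=none; bids=[-] asks=[#3:9@101]
After op 4 [order #4] limit_sell(price=99, qty=6): fills=none; bids=[-] asks=[#4:6@99 #3:9@101]
After op 5 [order #5] market_buy(qty=1): fills=#5x#4:1@99; bids=[-] asks=[#4:5@99 #3:9@101]
After op 6 [order #6] limit_buy(price=96, qty=10): fills=none; bids=[#6:10@96] asks=[#4:5@99 #3:9@101]

Answer: 10@101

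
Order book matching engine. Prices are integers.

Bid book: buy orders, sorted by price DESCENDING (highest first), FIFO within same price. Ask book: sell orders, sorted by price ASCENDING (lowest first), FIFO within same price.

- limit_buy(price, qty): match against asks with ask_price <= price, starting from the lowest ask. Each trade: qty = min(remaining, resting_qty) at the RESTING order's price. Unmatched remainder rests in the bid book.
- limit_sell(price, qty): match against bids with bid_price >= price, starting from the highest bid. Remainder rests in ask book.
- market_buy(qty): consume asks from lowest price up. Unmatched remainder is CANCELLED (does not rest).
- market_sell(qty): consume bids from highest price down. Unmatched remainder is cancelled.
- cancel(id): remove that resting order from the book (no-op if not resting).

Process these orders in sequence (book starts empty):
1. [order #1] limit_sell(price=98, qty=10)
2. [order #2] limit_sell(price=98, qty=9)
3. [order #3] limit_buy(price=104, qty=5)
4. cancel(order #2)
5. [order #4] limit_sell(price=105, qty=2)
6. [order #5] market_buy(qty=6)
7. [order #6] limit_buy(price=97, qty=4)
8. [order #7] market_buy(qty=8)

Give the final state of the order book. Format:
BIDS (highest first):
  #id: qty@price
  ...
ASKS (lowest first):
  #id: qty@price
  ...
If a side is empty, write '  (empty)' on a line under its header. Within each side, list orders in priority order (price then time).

After op 1 [order #1] limit_sell(price=98, qty=10): fills=none; bids=[-] asks=[#1:10@98]
After op 2 [order #2] limit_sell(price=98, qty=9): fills=none; bids=[-] asks=[#1:10@98 #2:9@98]
After op 3 [order #3] limit_buy(price=104, qty=5): fills=#3x#1:5@98; bids=[-] asks=[#1:5@98 #2:9@98]
After op 4 cancel(order #2): fills=none; bids=[-] asks=[#1:5@98]
After op 5 [order #4] limit_sell(price=105, qty=2): fills=none; bids=[-] asks=[#1:5@98 #4:2@105]
After op 6 [order #5] market_buy(qty=6): fills=#5x#1:5@98 #5x#4:1@105; bids=[-] asks=[#4:1@105]
After op 7 [order #6] limit_buy(price=97, qty=4): fills=none; bids=[#6:4@97] asks=[#4:1@105]
After op 8 [order #7] market_buy(qty=8): fills=#7x#4:1@105; bids=[#6:4@97] asks=[-]

Answer: BIDS (highest first):
  #6: 4@97
ASKS (lowest first):
  (empty)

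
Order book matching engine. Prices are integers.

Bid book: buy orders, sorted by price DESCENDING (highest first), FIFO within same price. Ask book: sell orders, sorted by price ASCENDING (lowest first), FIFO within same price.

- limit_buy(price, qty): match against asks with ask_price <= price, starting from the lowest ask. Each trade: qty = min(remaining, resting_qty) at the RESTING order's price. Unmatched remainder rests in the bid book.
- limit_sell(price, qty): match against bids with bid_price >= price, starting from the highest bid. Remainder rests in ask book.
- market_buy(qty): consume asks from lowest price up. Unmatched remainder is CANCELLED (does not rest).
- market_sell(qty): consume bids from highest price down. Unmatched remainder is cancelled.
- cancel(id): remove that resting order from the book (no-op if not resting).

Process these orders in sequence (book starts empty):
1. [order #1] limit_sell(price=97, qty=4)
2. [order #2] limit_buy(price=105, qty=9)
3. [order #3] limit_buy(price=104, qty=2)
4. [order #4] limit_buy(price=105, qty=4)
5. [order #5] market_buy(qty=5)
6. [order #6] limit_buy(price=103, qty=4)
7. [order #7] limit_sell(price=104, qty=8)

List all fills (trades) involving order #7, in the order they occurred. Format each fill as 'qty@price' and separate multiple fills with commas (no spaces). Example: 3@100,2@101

After op 1 [order #1] limit_sell(price=97, qty=4): fills=none; bids=[-] asks=[#1:4@97]
After op 2 [order #2] limit_buy(price=105, qty=9): fills=#2x#1:4@97; bids=[#2:5@105] asks=[-]
After op 3 [order #3] limit_buy(price=104, qty=2): fills=none; bids=[#2:5@105 #3:2@104] asks=[-]
After op 4 [order #4] limit_buy(price=105, qty=4): fills=none; bids=[#2:5@105 #4:4@105 #3:2@104] asks=[-]
After op 5 [order #5] market_buy(qty=5): fills=none; bids=[#2:5@105 #4:4@105 #3:2@104] asks=[-]
After op 6 [order #6] limit_buy(price=103, qty=4): fills=none; bids=[#2:5@105 #4:4@105 #3:2@104 #6:4@103] asks=[-]
After op 7 [order #7] limit_sell(price=104, qty=8): fills=#2x#7:5@105 #4x#7:3@105; bids=[#4:1@105 #3:2@104 #6:4@103] asks=[-]

Answer: 5@105,3@105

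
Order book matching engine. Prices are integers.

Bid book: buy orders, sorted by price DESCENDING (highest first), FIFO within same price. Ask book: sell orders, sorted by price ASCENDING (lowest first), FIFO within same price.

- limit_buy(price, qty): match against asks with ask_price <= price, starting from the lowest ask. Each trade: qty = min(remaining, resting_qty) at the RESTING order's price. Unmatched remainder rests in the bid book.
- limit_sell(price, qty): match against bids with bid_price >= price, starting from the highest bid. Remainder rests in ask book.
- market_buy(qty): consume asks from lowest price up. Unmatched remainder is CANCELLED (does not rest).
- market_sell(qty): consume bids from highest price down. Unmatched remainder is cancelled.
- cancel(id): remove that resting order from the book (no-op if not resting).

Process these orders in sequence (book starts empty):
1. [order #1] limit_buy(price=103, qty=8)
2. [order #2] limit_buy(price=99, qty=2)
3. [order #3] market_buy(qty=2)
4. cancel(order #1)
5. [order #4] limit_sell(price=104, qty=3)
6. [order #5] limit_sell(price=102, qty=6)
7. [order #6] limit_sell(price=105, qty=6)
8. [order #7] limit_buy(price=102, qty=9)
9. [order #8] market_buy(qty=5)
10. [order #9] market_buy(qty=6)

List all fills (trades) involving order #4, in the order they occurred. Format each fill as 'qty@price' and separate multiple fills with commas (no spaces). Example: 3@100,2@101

Answer: 3@104

Derivation:
After op 1 [order #1] limit_buy(price=103, qty=8): fills=none; bids=[#1:8@103] asks=[-]
After op 2 [order #2] limit_buy(price=99, qty=2): fills=none; bids=[#1:8@103 #2:2@99] asks=[-]
After op 3 [order #3] market_buy(qty=2): fills=none; bids=[#1:8@103 #2:2@99] asks=[-]
After op 4 cancel(order #1): fills=none; bids=[#2:2@99] asks=[-]
After op 5 [order #4] limit_sell(price=104, qty=3): fills=none; bids=[#2:2@99] asks=[#4:3@104]
After op 6 [order #5] limit_sell(price=102, qty=6): fills=none; bids=[#2:2@99] asks=[#5:6@102 #4:3@104]
After op 7 [order #6] limit_sell(price=105, qty=6): fills=none; bids=[#2:2@99] asks=[#5:6@102 #4:3@104 #6:6@105]
After op 8 [order #7] limit_buy(price=102, qty=9): fills=#7x#5:6@102; bids=[#7:3@102 #2:2@99] asks=[#4:3@104 #6:6@105]
After op 9 [order #8] market_buy(qty=5): fills=#8x#4:3@104 #8x#6:2@105; bids=[#7:3@102 #2:2@99] asks=[#6:4@105]
After op 10 [order #9] market_buy(qty=6): fills=#9x#6:4@105; bids=[#7:3@102 #2:2@99] asks=[-]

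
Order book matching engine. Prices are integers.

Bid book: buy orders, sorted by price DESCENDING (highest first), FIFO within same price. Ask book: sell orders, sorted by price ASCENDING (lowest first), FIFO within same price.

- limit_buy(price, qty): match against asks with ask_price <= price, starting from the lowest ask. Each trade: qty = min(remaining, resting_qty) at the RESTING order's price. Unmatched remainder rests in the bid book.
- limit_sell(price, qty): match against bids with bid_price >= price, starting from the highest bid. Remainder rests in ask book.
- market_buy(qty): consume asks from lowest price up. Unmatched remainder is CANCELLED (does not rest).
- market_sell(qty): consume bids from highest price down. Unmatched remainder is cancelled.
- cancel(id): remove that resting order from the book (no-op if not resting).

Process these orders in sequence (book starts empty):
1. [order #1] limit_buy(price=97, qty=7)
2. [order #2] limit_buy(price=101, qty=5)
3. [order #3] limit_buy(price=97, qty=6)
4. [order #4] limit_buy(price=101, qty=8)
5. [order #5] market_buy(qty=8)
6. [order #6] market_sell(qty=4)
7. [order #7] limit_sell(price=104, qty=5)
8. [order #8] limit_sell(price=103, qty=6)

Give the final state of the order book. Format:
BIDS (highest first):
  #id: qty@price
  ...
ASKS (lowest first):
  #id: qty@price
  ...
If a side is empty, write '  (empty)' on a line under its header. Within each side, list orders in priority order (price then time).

Answer: BIDS (highest first):
  #2: 1@101
  #4: 8@101
  #1: 7@97
  #3: 6@97
ASKS (lowest first):
  #8: 6@103
  #7: 5@104

Derivation:
After op 1 [order #1] limit_buy(price=97, qty=7): fills=none; bids=[#1:7@97] asks=[-]
After op 2 [order #2] limit_buy(price=101, qty=5): fills=none; bids=[#2:5@101 #1:7@97] asks=[-]
After op 3 [order #3] limit_buy(price=97, qty=6): fills=none; bids=[#2:5@101 #1:7@97 #3:6@97] asks=[-]
After op 4 [order #4] limit_buy(price=101, qty=8): fills=none; bids=[#2:5@101 #4:8@101 #1:7@97 #3:6@97] asks=[-]
After op 5 [order #5] market_buy(qty=8): fills=none; bids=[#2:5@101 #4:8@101 #1:7@97 #3:6@97] asks=[-]
After op 6 [order #6] market_sell(qty=4): fills=#2x#6:4@101; bids=[#2:1@101 #4:8@101 #1:7@97 #3:6@97] asks=[-]
After op 7 [order #7] limit_sell(price=104, qty=5): fills=none; bids=[#2:1@101 #4:8@101 #1:7@97 #3:6@97] asks=[#7:5@104]
After op 8 [order #8] limit_sell(price=103, qty=6): fills=none; bids=[#2:1@101 #4:8@101 #1:7@97 #3:6@97] asks=[#8:6@103 #7:5@104]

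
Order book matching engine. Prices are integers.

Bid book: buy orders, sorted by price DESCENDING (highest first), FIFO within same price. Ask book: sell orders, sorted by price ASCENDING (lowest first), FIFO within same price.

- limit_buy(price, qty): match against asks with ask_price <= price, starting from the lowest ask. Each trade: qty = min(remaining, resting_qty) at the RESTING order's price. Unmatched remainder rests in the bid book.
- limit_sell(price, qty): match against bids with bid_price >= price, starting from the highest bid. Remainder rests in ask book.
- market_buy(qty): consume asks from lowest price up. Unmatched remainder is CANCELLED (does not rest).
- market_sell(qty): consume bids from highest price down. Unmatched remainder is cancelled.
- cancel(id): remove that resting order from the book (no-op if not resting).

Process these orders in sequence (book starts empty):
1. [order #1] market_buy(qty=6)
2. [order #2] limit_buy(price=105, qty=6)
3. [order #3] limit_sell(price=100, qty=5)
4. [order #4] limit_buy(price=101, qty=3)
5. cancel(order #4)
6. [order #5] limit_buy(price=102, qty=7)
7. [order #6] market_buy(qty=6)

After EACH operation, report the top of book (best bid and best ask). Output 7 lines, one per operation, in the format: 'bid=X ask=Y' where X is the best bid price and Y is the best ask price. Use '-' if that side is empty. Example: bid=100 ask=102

Answer: bid=- ask=-
bid=105 ask=-
bid=105 ask=-
bid=105 ask=-
bid=105 ask=-
bid=105 ask=-
bid=105 ask=-

Derivation:
After op 1 [order #1] market_buy(qty=6): fills=none; bids=[-] asks=[-]
After op 2 [order #2] limit_buy(price=105, qty=6): fills=none; bids=[#2:6@105] asks=[-]
After op 3 [order #3] limit_sell(price=100, qty=5): fills=#2x#3:5@105; bids=[#2:1@105] asks=[-]
After op 4 [order #4] limit_buy(price=101, qty=3): fills=none; bids=[#2:1@105 #4:3@101] asks=[-]
After op 5 cancel(order #4): fills=none; bids=[#2:1@105] asks=[-]
After op 6 [order #5] limit_buy(price=102, qty=7): fills=none; bids=[#2:1@105 #5:7@102] asks=[-]
After op 7 [order #6] market_buy(qty=6): fills=none; bids=[#2:1@105 #5:7@102] asks=[-]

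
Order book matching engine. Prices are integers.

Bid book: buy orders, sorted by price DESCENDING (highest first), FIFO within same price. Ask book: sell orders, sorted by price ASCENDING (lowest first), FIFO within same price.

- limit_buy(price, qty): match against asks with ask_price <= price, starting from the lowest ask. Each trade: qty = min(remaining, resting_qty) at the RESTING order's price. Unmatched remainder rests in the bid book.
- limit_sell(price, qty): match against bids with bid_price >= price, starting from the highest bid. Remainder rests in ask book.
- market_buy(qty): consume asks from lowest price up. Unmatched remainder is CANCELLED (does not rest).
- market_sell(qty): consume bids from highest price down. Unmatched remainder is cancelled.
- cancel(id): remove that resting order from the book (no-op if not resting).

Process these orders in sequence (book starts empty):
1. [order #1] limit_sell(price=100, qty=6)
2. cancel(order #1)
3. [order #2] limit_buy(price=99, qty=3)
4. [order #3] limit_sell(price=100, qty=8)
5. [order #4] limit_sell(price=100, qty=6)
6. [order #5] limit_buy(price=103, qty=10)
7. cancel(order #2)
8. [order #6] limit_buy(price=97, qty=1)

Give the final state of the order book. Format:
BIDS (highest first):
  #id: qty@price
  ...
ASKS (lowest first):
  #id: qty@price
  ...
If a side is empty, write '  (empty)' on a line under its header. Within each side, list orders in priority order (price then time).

After op 1 [order #1] limit_sell(price=100, qty=6): fills=none; bids=[-] asks=[#1:6@100]
After op 2 cancel(order #1): fills=none; bids=[-] asks=[-]
After op 3 [order #2] limit_buy(price=99, qty=3): fills=none; bids=[#2:3@99] asks=[-]
After op 4 [order #3] limit_sell(price=100, qty=8): fills=none; bids=[#2:3@99] asks=[#3:8@100]
After op 5 [order #4] limit_sell(price=100, qty=6): fills=none; bids=[#2:3@99] asks=[#3:8@100 #4:6@100]
After op 6 [order #5] limit_buy(price=103, qty=10): fills=#5x#3:8@100 #5x#4:2@100; bids=[#2:3@99] asks=[#4:4@100]
After op 7 cancel(order #2): fills=none; bids=[-] asks=[#4:4@100]
After op 8 [order #6] limit_buy(price=97, qty=1): fills=none; bids=[#6:1@97] asks=[#4:4@100]

Answer: BIDS (highest first):
  #6: 1@97
ASKS (lowest first):
  #4: 4@100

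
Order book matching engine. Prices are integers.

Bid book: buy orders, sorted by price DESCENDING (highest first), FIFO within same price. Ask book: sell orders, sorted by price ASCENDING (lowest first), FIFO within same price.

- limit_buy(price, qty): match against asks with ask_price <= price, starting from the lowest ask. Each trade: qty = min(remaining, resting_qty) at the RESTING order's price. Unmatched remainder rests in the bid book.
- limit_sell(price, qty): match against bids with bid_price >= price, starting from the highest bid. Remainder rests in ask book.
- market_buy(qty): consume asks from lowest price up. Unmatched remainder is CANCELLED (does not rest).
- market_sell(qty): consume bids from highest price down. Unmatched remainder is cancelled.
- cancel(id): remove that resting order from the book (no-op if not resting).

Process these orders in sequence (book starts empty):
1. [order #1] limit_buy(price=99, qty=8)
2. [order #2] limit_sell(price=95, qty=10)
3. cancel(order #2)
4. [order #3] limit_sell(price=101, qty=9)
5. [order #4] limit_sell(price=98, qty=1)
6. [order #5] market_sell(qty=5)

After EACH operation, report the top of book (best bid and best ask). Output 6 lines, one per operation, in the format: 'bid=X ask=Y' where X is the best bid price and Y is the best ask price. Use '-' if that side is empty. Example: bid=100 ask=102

After op 1 [order #1] limit_buy(price=99, qty=8): fills=none; bids=[#1:8@99] asks=[-]
After op 2 [order #2] limit_sell(price=95, qty=10): fills=#1x#2:8@99; bids=[-] asks=[#2:2@95]
After op 3 cancel(order #2): fills=none; bids=[-] asks=[-]
After op 4 [order #3] limit_sell(price=101, qty=9): fills=none; bids=[-] asks=[#3:9@101]
After op 5 [order #4] limit_sell(price=98, qty=1): fills=none; bids=[-] asks=[#4:1@98 #3:9@101]
After op 6 [order #5] market_sell(qty=5): fills=none; bids=[-] asks=[#4:1@98 #3:9@101]

Answer: bid=99 ask=-
bid=- ask=95
bid=- ask=-
bid=- ask=101
bid=- ask=98
bid=- ask=98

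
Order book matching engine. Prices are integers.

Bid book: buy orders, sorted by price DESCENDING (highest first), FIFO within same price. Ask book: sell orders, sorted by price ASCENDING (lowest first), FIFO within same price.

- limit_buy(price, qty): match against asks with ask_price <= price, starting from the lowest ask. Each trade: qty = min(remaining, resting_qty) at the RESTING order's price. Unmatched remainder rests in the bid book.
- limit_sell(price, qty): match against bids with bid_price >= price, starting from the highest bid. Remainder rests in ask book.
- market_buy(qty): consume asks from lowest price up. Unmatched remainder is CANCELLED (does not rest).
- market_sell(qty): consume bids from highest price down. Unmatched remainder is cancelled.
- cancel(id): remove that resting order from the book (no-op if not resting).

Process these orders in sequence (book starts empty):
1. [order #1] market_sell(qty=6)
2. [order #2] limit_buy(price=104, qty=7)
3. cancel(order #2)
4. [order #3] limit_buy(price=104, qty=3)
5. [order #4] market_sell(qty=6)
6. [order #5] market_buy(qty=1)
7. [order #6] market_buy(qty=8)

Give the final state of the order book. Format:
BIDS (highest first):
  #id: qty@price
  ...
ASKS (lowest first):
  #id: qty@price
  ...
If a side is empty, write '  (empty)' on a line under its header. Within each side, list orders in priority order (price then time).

Answer: BIDS (highest first):
  (empty)
ASKS (lowest first):
  (empty)

Derivation:
After op 1 [order #1] market_sell(qty=6): fills=none; bids=[-] asks=[-]
After op 2 [order #2] limit_buy(price=104, qty=7): fills=none; bids=[#2:7@104] asks=[-]
After op 3 cancel(order #2): fills=none; bids=[-] asks=[-]
After op 4 [order #3] limit_buy(price=104, qty=3): fills=none; bids=[#3:3@104] asks=[-]
After op 5 [order #4] market_sell(qty=6): fills=#3x#4:3@104; bids=[-] asks=[-]
After op 6 [order #5] market_buy(qty=1): fills=none; bids=[-] asks=[-]
After op 7 [order #6] market_buy(qty=8): fills=none; bids=[-] asks=[-]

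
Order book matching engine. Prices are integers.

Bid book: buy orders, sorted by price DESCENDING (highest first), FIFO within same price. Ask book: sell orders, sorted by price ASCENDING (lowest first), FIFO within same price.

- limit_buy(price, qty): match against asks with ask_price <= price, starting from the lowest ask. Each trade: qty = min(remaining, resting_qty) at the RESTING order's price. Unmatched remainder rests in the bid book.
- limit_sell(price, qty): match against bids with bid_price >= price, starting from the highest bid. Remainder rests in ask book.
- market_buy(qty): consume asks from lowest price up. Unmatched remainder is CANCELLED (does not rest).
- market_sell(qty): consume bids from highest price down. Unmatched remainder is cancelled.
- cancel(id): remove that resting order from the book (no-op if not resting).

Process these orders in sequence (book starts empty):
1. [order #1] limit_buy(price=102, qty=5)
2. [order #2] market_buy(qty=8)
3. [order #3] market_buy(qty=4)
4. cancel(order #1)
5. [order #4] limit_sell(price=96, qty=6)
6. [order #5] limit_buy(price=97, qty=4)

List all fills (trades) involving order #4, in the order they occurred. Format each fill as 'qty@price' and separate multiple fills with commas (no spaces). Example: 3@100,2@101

After op 1 [order #1] limit_buy(price=102, qty=5): fills=none; bids=[#1:5@102] asks=[-]
After op 2 [order #2] market_buy(qty=8): fills=none; bids=[#1:5@102] asks=[-]
After op 3 [order #3] market_buy(qty=4): fills=none; bids=[#1:5@102] asks=[-]
After op 4 cancel(order #1): fills=none; bids=[-] asks=[-]
After op 5 [order #4] limit_sell(price=96, qty=6): fills=none; bids=[-] asks=[#4:6@96]
After op 6 [order #5] limit_buy(price=97, qty=4): fills=#5x#4:4@96; bids=[-] asks=[#4:2@96]

Answer: 4@96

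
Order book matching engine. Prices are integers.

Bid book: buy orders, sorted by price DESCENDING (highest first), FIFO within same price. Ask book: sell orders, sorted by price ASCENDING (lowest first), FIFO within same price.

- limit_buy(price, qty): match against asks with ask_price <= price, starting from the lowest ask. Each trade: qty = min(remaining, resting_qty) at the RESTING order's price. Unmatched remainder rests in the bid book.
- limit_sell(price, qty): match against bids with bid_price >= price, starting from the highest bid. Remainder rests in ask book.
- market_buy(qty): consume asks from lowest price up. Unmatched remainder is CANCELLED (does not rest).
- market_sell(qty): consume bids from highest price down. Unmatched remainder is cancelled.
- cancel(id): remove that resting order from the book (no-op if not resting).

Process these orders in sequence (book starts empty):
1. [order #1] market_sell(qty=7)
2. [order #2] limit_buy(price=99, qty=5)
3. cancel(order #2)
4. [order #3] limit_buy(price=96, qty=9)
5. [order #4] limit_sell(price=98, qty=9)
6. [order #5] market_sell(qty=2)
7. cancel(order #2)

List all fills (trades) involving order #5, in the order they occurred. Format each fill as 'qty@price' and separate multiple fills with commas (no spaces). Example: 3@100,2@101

Answer: 2@96

Derivation:
After op 1 [order #1] market_sell(qty=7): fills=none; bids=[-] asks=[-]
After op 2 [order #2] limit_buy(price=99, qty=5): fills=none; bids=[#2:5@99] asks=[-]
After op 3 cancel(order #2): fills=none; bids=[-] asks=[-]
After op 4 [order #3] limit_buy(price=96, qty=9): fills=none; bids=[#3:9@96] asks=[-]
After op 5 [order #4] limit_sell(price=98, qty=9): fills=none; bids=[#3:9@96] asks=[#4:9@98]
After op 6 [order #5] market_sell(qty=2): fills=#3x#5:2@96; bids=[#3:7@96] asks=[#4:9@98]
After op 7 cancel(order #2): fills=none; bids=[#3:7@96] asks=[#4:9@98]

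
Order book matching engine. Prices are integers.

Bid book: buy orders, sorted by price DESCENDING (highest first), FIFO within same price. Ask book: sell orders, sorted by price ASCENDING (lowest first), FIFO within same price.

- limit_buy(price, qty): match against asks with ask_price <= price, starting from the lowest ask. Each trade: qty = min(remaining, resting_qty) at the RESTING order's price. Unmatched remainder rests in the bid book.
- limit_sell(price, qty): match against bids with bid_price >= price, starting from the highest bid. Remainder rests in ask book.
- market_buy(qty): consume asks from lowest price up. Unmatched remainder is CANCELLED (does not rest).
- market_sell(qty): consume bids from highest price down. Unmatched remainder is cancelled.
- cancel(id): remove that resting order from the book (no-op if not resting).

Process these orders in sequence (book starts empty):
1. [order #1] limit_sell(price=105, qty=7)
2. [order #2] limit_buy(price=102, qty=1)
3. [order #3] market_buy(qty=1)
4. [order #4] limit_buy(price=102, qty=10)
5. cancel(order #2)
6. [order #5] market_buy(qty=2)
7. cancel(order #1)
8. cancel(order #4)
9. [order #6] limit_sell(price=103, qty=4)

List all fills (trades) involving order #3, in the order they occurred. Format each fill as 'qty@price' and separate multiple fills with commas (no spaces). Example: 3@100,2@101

After op 1 [order #1] limit_sell(price=105, qty=7): fills=none; bids=[-] asks=[#1:7@105]
After op 2 [order #2] limit_buy(price=102, qty=1): fills=none; bids=[#2:1@102] asks=[#1:7@105]
After op 3 [order #3] market_buy(qty=1): fills=#3x#1:1@105; bids=[#2:1@102] asks=[#1:6@105]
After op 4 [order #4] limit_buy(price=102, qty=10): fills=none; bids=[#2:1@102 #4:10@102] asks=[#1:6@105]
After op 5 cancel(order #2): fills=none; bids=[#4:10@102] asks=[#1:6@105]
After op 6 [order #5] market_buy(qty=2): fills=#5x#1:2@105; bids=[#4:10@102] asks=[#1:4@105]
After op 7 cancel(order #1): fills=none; bids=[#4:10@102] asks=[-]
After op 8 cancel(order #4): fills=none; bids=[-] asks=[-]
After op 9 [order #6] limit_sell(price=103, qty=4): fills=none; bids=[-] asks=[#6:4@103]

Answer: 1@105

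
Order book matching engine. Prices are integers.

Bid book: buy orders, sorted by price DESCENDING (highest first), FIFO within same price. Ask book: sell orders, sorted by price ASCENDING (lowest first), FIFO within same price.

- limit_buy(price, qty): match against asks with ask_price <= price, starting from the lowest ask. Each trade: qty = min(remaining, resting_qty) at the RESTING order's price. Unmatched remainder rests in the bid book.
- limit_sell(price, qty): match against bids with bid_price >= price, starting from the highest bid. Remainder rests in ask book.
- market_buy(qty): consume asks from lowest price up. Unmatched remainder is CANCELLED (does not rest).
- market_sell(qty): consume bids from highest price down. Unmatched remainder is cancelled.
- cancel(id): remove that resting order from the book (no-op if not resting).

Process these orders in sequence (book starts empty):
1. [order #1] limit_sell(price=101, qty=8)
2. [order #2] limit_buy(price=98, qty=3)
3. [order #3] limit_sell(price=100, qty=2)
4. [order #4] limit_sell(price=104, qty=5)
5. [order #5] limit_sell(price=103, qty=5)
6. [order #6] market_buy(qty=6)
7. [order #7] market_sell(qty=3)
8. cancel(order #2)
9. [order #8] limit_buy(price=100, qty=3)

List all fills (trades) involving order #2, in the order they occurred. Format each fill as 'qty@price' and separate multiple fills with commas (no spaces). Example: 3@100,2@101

Answer: 3@98

Derivation:
After op 1 [order #1] limit_sell(price=101, qty=8): fills=none; bids=[-] asks=[#1:8@101]
After op 2 [order #2] limit_buy(price=98, qty=3): fills=none; bids=[#2:3@98] asks=[#1:8@101]
After op 3 [order #3] limit_sell(price=100, qty=2): fills=none; bids=[#2:3@98] asks=[#3:2@100 #1:8@101]
After op 4 [order #4] limit_sell(price=104, qty=5): fills=none; bids=[#2:3@98] asks=[#3:2@100 #1:8@101 #4:5@104]
After op 5 [order #5] limit_sell(price=103, qty=5): fills=none; bids=[#2:3@98] asks=[#3:2@100 #1:8@101 #5:5@103 #4:5@104]
After op 6 [order #6] market_buy(qty=6): fills=#6x#3:2@100 #6x#1:4@101; bids=[#2:3@98] asks=[#1:4@101 #5:5@103 #4:5@104]
After op 7 [order #7] market_sell(qty=3): fills=#2x#7:3@98; bids=[-] asks=[#1:4@101 #5:5@103 #4:5@104]
After op 8 cancel(order #2): fills=none; bids=[-] asks=[#1:4@101 #5:5@103 #4:5@104]
After op 9 [order #8] limit_buy(price=100, qty=3): fills=none; bids=[#8:3@100] asks=[#1:4@101 #5:5@103 #4:5@104]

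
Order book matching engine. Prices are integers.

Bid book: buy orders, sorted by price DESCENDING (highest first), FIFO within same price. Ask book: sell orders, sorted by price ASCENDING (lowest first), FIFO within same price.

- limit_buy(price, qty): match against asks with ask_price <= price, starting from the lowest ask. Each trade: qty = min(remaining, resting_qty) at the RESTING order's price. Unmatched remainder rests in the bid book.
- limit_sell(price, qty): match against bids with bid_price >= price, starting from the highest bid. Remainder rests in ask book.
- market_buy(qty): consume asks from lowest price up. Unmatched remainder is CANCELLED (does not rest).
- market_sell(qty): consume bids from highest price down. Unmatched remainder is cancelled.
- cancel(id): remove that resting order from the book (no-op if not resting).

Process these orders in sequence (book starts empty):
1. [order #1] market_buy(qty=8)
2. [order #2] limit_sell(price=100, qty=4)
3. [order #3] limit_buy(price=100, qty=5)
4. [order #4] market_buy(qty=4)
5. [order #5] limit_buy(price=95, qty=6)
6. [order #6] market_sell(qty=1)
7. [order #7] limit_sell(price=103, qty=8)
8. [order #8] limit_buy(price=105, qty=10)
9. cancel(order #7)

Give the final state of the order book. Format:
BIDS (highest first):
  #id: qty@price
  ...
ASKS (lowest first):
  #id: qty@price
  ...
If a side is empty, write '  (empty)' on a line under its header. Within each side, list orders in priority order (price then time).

After op 1 [order #1] market_buy(qty=8): fills=none; bids=[-] asks=[-]
After op 2 [order #2] limit_sell(price=100, qty=4): fills=none; bids=[-] asks=[#2:4@100]
After op 3 [order #3] limit_buy(price=100, qty=5): fills=#3x#2:4@100; bids=[#3:1@100] asks=[-]
After op 4 [order #4] market_buy(qty=4): fills=none; bids=[#3:1@100] asks=[-]
After op 5 [order #5] limit_buy(price=95, qty=6): fills=none; bids=[#3:1@100 #5:6@95] asks=[-]
After op 6 [order #6] market_sell(qty=1): fills=#3x#6:1@100; bids=[#5:6@95] asks=[-]
After op 7 [order #7] limit_sell(price=103, qty=8): fills=none; bids=[#5:6@95] asks=[#7:8@103]
After op 8 [order #8] limit_buy(price=105, qty=10): fills=#8x#7:8@103; bids=[#8:2@105 #5:6@95] asks=[-]
After op 9 cancel(order #7): fills=none; bids=[#8:2@105 #5:6@95] asks=[-]

Answer: BIDS (highest first):
  #8: 2@105
  #5: 6@95
ASKS (lowest first):
  (empty)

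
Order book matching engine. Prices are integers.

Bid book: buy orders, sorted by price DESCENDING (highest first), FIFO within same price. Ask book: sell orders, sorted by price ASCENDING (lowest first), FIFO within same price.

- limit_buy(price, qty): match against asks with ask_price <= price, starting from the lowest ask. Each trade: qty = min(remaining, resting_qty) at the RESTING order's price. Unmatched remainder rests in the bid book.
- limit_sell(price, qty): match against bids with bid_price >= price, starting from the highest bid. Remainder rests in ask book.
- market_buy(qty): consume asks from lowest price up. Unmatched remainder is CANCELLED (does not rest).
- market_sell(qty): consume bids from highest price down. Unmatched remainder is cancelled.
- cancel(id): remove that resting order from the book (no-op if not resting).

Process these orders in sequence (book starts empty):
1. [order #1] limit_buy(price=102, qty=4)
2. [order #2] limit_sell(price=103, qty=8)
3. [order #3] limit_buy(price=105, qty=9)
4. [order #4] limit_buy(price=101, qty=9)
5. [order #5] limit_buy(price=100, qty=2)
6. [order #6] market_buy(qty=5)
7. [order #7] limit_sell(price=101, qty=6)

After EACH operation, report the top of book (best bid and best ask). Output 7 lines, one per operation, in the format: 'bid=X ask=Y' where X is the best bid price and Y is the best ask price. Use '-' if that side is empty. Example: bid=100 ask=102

Answer: bid=102 ask=-
bid=102 ask=103
bid=105 ask=-
bid=105 ask=-
bid=105 ask=-
bid=105 ask=-
bid=101 ask=-

Derivation:
After op 1 [order #1] limit_buy(price=102, qty=4): fills=none; bids=[#1:4@102] asks=[-]
After op 2 [order #2] limit_sell(price=103, qty=8): fills=none; bids=[#1:4@102] asks=[#2:8@103]
After op 3 [order #3] limit_buy(price=105, qty=9): fills=#3x#2:8@103; bids=[#3:1@105 #1:4@102] asks=[-]
After op 4 [order #4] limit_buy(price=101, qty=9): fills=none; bids=[#3:1@105 #1:4@102 #4:9@101] asks=[-]
After op 5 [order #5] limit_buy(price=100, qty=2): fills=none; bids=[#3:1@105 #1:4@102 #4:9@101 #5:2@100] asks=[-]
After op 6 [order #6] market_buy(qty=5): fills=none; bids=[#3:1@105 #1:4@102 #4:9@101 #5:2@100] asks=[-]
After op 7 [order #7] limit_sell(price=101, qty=6): fills=#3x#7:1@105 #1x#7:4@102 #4x#7:1@101; bids=[#4:8@101 #5:2@100] asks=[-]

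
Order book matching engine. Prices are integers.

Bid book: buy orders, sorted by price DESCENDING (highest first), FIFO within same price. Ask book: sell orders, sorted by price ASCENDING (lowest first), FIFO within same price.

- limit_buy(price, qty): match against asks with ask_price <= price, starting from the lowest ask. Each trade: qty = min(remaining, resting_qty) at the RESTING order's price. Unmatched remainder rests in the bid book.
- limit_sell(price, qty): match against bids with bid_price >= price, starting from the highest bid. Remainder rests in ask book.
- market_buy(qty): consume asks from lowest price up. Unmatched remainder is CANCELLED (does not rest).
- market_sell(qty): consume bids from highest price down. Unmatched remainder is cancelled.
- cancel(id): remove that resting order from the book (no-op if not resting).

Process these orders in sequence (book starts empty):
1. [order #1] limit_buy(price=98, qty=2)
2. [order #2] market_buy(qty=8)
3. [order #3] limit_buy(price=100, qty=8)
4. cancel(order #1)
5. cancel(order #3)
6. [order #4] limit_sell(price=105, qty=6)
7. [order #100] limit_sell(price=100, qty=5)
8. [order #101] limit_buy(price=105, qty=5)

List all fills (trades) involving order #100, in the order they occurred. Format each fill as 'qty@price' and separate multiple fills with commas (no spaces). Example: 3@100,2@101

Answer: 5@100

Derivation:
After op 1 [order #1] limit_buy(price=98, qty=2): fills=none; bids=[#1:2@98] asks=[-]
After op 2 [order #2] market_buy(qty=8): fills=none; bids=[#1:2@98] asks=[-]
After op 3 [order #3] limit_buy(price=100, qty=8): fills=none; bids=[#3:8@100 #1:2@98] asks=[-]
After op 4 cancel(order #1): fills=none; bids=[#3:8@100] asks=[-]
After op 5 cancel(order #3): fills=none; bids=[-] asks=[-]
After op 6 [order #4] limit_sell(price=105, qty=6): fills=none; bids=[-] asks=[#4:6@105]
After op 7 [order #100] limit_sell(price=100, qty=5): fills=none; bids=[-] asks=[#100:5@100 #4:6@105]
After op 8 [order #101] limit_buy(price=105, qty=5): fills=#101x#100:5@100; bids=[-] asks=[#4:6@105]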